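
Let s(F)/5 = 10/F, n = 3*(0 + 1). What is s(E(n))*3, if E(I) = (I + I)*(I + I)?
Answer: 25/6 ≈ 4.1667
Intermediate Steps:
n = 3 (n = 3*1 = 3)
E(I) = 4*I² (E(I) = (2*I)*(2*I) = 4*I²)
s(F) = 50/F (s(F) = 5*(10/F) = 50/F)
s(E(n))*3 = (50/((4*3²)))*3 = (50/((4*9)))*3 = (50/36)*3 = (50*(1/36))*3 = (25/18)*3 = 25/6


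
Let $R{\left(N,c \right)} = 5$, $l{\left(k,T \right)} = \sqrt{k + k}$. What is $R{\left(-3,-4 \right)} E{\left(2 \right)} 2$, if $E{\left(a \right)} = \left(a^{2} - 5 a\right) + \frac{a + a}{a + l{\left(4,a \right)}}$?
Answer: $-80 + 20 \sqrt{2} \approx -51.716$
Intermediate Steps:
$l{\left(k,T \right)} = \sqrt{2} \sqrt{k}$ ($l{\left(k,T \right)} = \sqrt{2 k} = \sqrt{2} \sqrt{k}$)
$E{\left(a \right)} = a^{2} - 5 a + \frac{2 a}{a + 2 \sqrt{2}}$ ($E{\left(a \right)} = \left(a^{2} - 5 a\right) + \frac{a + a}{a + \sqrt{2} \sqrt{4}} = \left(a^{2} - 5 a\right) + \frac{2 a}{a + \sqrt{2} \cdot 2} = \left(a^{2} - 5 a\right) + \frac{2 a}{a + 2 \sqrt{2}} = a^{2} - 5 a + \frac{2 a}{a + 2 \sqrt{2}}$)
$R{\left(-3,-4 \right)} E{\left(2 \right)} 2 = 5 \frac{2 \left(2 + 2^{2} - 10 \sqrt{2} - 10 + 2 \cdot 2 \sqrt{2}\right)}{2 + 2 \sqrt{2}} \cdot 2 = 5 \frac{2 \left(2 + 4 - 10 \sqrt{2} - 10 + 4 \sqrt{2}\right)}{2 + 2 \sqrt{2}} \cdot 2 = 5 \frac{2 \left(-4 - 6 \sqrt{2}\right)}{2 + 2 \sqrt{2}} \cdot 2 = \frac{10 \left(-4 - 6 \sqrt{2}\right)}{2 + 2 \sqrt{2}} \cdot 2 = \frac{20 \left(-4 - 6 \sqrt{2}\right)}{2 + 2 \sqrt{2}}$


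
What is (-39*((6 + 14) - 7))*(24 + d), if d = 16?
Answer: -20280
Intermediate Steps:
(-39*((6 + 14) - 7))*(24 + d) = (-39*((6 + 14) - 7))*(24 + 16) = -39*(20 - 7)*40 = -39*13*40 = -507*40 = -20280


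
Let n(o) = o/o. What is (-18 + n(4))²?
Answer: 289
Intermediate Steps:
n(o) = 1
(-18 + n(4))² = (-18 + 1)² = (-17)² = 289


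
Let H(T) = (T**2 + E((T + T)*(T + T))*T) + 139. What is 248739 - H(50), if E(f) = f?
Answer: -253900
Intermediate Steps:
H(T) = 139 + T**2 + 4*T**3 (H(T) = (T**2 + ((T + T)*(T + T))*T) + 139 = (T**2 + ((2*T)*(2*T))*T) + 139 = (T**2 + (4*T**2)*T) + 139 = (T**2 + 4*T**3) + 139 = 139 + T**2 + 4*T**3)
248739 - H(50) = 248739 - (139 + 50**2 + 4*50**3) = 248739 - (139 + 2500 + 4*125000) = 248739 - (139 + 2500 + 500000) = 248739 - 1*502639 = 248739 - 502639 = -253900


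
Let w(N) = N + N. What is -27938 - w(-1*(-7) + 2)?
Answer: -27956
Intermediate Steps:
w(N) = 2*N
-27938 - w(-1*(-7) + 2) = -27938 - 2*(-1*(-7) + 2) = -27938 - 2*(7 + 2) = -27938 - 2*9 = -27938 - 1*18 = -27938 - 18 = -27956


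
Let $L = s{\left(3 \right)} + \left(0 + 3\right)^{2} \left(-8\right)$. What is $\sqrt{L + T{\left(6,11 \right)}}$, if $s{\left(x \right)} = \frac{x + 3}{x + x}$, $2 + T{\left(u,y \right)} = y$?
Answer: $i \sqrt{62} \approx 7.874 i$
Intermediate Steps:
$T{\left(u,y \right)} = -2 + y$
$s{\left(x \right)} = \frac{3 + x}{2 x}$
$L = -71$ ($L = \frac{3 + 3}{2 \cdot 3} + \left(0 + 3\right)^{2} \left(-8\right) = \frac{1}{2} \cdot \frac{1}{3} \cdot 6 + 3^{2} \left(-8\right) = 1 + 9 \left(-8\right) = 1 - 72 = -71$)
$\sqrt{L + T{\left(6,11 \right)}} = \sqrt{-71 + \left(-2 + 11\right)} = \sqrt{-71 + 9} = \sqrt{-62} = i \sqrt{62}$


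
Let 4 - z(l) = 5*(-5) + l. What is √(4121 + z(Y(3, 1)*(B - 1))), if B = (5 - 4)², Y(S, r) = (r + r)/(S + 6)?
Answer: 5*√166 ≈ 64.421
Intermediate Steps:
Y(S, r) = 2*r/(6 + S) (Y(S, r) = (2*r)/(6 + S) = 2*r/(6 + S))
B = 1 (B = 1² = 1)
z(l) = 29 - l (z(l) = 4 - (5*(-5) + l) = 4 - (-25 + l) = 4 + (25 - l) = 29 - l)
√(4121 + z(Y(3, 1)*(B - 1))) = √(4121 + (29 - 2*1/(6 + 3)*(1 - 1))) = √(4121 + (29 - 2*1/9*0)) = √(4121 + (29 - 2*1*(⅑)*0)) = √(4121 + (29 - 2*0/9)) = √(4121 + (29 - 1*0)) = √(4121 + (29 + 0)) = √(4121 + 29) = √4150 = 5*√166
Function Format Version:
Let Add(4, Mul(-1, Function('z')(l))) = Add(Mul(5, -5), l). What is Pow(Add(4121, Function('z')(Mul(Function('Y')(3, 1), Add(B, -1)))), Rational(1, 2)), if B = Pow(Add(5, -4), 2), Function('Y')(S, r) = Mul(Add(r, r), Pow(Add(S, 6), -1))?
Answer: Mul(5, Pow(166, Rational(1, 2))) ≈ 64.421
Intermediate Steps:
Function('Y')(S, r) = Mul(2, r, Pow(Add(6, S), -1)) (Function('Y')(S, r) = Mul(Mul(2, r), Pow(Add(6, S), -1)) = Mul(2, r, Pow(Add(6, S), -1)))
B = 1 (B = Pow(1, 2) = 1)
Function('z')(l) = Add(29, Mul(-1, l)) (Function('z')(l) = Add(4, Mul(-1, Add(Mul(5, -5), l))) = Add(4, Mul(-1, Add(-25, l))) = Add(4, Add(25, Mul(-1, l))) = Add(29, Mul(-1, l)))
Pow(Add(4121, Function('z')(Mul(Function('Y')(3, 1), Add(B, -1)))), Rational(1, 2)) = Pow(Add(4121, Add(29, Mul(-1, Mul(Mul(2, 1, Pow(Add(6, 3), -1)), Add(1, -1))))), Rational(1, 2)) = Pow(Add(4121, Add(29, Mul(-1, Mul(Mul(2, 1, Pow(9, -1)), 0)))), Rational(1, 2)) = Pow(Add(4121, Add(29, Mul(-1, Mul(Mul(2, 1, Rational(1, 9)), 0)))), Rational(1, 2)) = Pow(Add(4121, Add(29, Mul(-1, Mul(Rational(2, 9), 0)))), Rational(1, 2)) = Pow(Add(4121, Add(29, Mul(-1, 0))), Rational(1, 2)) = Pow(Add(4121, Add(29, 0)), Rational(1, 2)) = Pow(Add(4121, 29), Rational(1, 2)) = Pow(4150, Rational(1, 2)) = Mul(5, Pow(166, Rational(1, 2)))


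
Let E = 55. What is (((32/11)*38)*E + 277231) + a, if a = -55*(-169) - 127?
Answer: 292479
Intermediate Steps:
a = 9168 (a = 9295 - 127 = 9168)
(((32/11)*38)*E + 277231) + a = (((32/11)*38)*55 + 277231) + 9168 = ((1216/11)*55 + 277231) + 9168 = (6080 + 277231) + 9168 = 283311 + 9168 = 292479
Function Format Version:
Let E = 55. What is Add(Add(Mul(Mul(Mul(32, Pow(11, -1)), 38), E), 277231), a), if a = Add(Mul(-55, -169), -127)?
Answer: 292479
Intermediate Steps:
a = 9168 (a = Add(9295, -127) = 9168)
Add(Add(Mul(Mul(Mul(32, Pow(11, -1)), 38), E), 277231), a) = Add(Add(Mul(Mul(Mul(32, Pow(11, -1)), 38), 55), 277231), 9168) = Add(Add(Mul(Mul(Mul(32, Rational(1, 11)), 38), 55), 277231), 9168) = Add(Add(Mul(Mul(Rational(32, 11), 38), 55), 277231), 9168) = Add(Add(Mul(Rational(1216, 11), 55), 277231), 9168) = Add(Add(6080, 277231), 9168) = Add(283311, 9168) = 292479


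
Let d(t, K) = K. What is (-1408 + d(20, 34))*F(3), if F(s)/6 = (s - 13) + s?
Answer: 57708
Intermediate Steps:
F(s) = -78 + 12*s (F(s) = 6*((s - 13) + s) = 6*((-13 + s) + s) = 6*(-13 + 2*s) = -78 + 12*s)
(-1408 + d(20, 34))*F(3) = (-1408 + 34)*(-78 + 12*3) = -1374*(-78 + 36) = -1374*(-42) = 57708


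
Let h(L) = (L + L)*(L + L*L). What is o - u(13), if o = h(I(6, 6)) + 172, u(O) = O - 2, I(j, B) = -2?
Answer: 153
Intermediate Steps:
h(L) = 2*L*(L + L**2) (h(L) = (2*L)*(L + L**2) = 2*L*(L + L**2))
u(O) = -2 + O
o = 164 (o = 2*(-2)**2*(1 - 2) + 172 = 2*4*(-1) + 172 = -8 + 172 = 164)
o - u(13) = 164 - (-2 + 13) = 164 - 1*11 = 164 - 11 = 153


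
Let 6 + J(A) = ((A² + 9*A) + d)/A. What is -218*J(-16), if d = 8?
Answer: 2943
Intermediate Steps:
J(A) = -6 + (8 + A² + 9*A)/A (J(A) = -6 + ((A² + 9*A) + 8)/A = -6 + (8 + A² + 9*A)/A)
-218*J(-16) = -218*(3 - 16 + 8/(-16)) = -218*(3 - 16 + 8*(-1/16)) = -218*(3 - 16 - ½) = -218*(-27/2) = 2943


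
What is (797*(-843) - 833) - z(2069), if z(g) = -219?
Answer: -672485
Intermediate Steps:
(797*(-843) - 833) - z(2069) = (797*(-843) - 833) - 1*(-219) = (-671871 - 833) + 219 = -672704 + 219 = -672485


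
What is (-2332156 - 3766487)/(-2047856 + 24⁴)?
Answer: 6098643/1716080 ≈ 3.5538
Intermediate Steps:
(-2332156 - 3766487)/(-2047856 + 24⁴) = -6098643/(-2047856 + 331776) = -6098643/(-1716080) = -6098643*(-1/1716080) = 6098643/1716080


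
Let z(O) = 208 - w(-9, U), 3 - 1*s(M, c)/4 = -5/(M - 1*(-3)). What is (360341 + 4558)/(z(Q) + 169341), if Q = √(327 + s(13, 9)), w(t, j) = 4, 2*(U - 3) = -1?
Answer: 121633/56515 ≈ 2.1522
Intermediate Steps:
U = 5/2 (U = 3 + (½)*(-1) = 3 - ½ = 5/2 ≈ 2.5000)
s(M, c) = 12 + 20/(3 + M) (s(M, c) = 12 - (-20)/(M - 1*(-3)) = 12 - (-20)/(M + 3) = 12 - (-20)/(3 + M) = 12 + 20/(3 + M))
Q = √1361/2 (Q = √(327 + 4*(14 + 3*13)/(3 + 13)) = √(327 + 4*(14 + 39)/16) = √(327 + 4*(1/16)*53) = √(327 + 53/4) = √(1361/4) = √1361/2 ≈ 18.446)
z(O) = 204 (z(O) = 208 - 1*4 = 208 - 4 = 204)
(360341 + 4558)/(z(Q) + 169341) = (360341 + 4558)/(204 + 169341) = 364899/169545 = 364899*(1/169545) = 121633/56515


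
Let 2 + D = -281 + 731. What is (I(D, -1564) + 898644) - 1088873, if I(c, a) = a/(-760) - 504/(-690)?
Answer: -166257709/874 ≈ -1.9023e+5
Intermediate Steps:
D = 448 (D = -2 + (-281 + 731) = -2 + 450 = 448)
I(c, a) = 84/115 - a/760 (I(c, a) = a*(-1/760) - 504*(-1/690) = -a/760 + 84/115 = 84/115 - a/760)
(I(D, -1564) + 898644) - 1088873 = ((84/115 - 1/760*(-1564)) + 898644) - 1088873 = ((84/115 + 391/190) + 898644) - 1088873 = (2437/874 + 898644) - 1088873 = 785417293/874 - 1088873 = -166257709/874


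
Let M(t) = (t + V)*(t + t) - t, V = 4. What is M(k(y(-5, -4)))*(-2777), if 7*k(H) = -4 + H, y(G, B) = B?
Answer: 733128/49 ≈ 14962.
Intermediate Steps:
k(H) = -4/7 + H/7 (k(H) = (-4 + H)/7 = -4/7 + H/7)
M(t) = -t + 2*t*(4 + t) (M(t) = (t + 4)*(t + t) - t = (4 + t)*(2*t) - t = 2*t*(4 + t) - t = -t + 2*t*(4 + t))
M(k(y(-5, -4)))*(-2777) = ((-4/7 + (⅐)*(-4))*(7 + 2*(-4/7 + (⅐)*(-4))))*(-2777) = ((-4/7 - 4/7)*(7 + 2*(-4/7 - 4/7)))*(-2777) = -8*(7 + 2*(-8/7))/7*(-2777) = -8*(7 - 16/7)/7*(-2777) = -8/7*33/7*(-2777) = -264/49*(-2777) = 733128/49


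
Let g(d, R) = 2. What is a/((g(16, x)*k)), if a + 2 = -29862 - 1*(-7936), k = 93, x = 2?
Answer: -10964/93 ≈ -117.89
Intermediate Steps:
a = -21928 (a = -2 + (-29862 - 1*(-7936)) = -2 + (-29862 + 7936) = -2 - 21926 = -21928)
a/((g(16, x)*k)) = -21928/(2*93) = -21928/186 = -21928*1/186 = -10964/93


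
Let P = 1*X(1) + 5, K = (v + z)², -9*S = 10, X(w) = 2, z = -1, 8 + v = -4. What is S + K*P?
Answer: 10637/9 ≈ 1181.9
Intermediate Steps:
v = -12 (v = -8 - 4 = -12)
S = -10/9 (S = -⅑*10 = -10/9 ≈ -1.1111)
K = 169 (K = (-12 - 1)² = (-13)² = 169)
P = 7 (P = 1*2 + 5 = 2 + 5 = 7)
S + K*P = -10/9 + 169*7 = -10/9 + 1183 = 10637/9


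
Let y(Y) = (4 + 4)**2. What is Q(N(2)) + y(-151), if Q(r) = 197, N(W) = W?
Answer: 261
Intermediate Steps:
y(Y) = 64 (y(Y) = 8**2 = 64)
Q(N(2)) + y(-151) = 197 + 64 = 261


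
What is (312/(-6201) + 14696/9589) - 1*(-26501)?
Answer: 40407036103/1524651 ≈ 26502.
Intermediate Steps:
(312/(-6201) + 14696/9589) - 1*(-26501) = (312*(-1/6201) + 14696*(1/9589)) + 26501 = (-8/159 + 14696/9589) + 26501 = 2259952/1524651 + 26501 = 40407036103/1524651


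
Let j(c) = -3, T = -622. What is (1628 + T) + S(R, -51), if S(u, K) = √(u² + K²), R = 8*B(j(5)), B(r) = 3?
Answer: 1006 + 3*√353 ≈ 1062.4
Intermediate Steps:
R = 24 (R = 8*3 = 24)
S(u, K) = √(K² + u²)
(1628 + T) + S(R, -51) = (1628 - 622) + √((-51)² + 24²) = 1006 + √(2601 + 576) = 1006 + √3177 = 1006 + 3*√353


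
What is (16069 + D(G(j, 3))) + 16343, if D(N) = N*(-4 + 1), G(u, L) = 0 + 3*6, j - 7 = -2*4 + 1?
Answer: 32358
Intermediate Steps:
j = 0 (j = 7 + (-2*4 + 1) = 7 + (-8 + 1) = 7 - 7 = 0)
G(u, L) = 18 (G(u, L) = 0 + 18 = 18)
D(N) = -3*N (D(N) = N*(-3) = -3*N)
(16069 + D(G(j, 3))) + 16343 = (16069 - 3*18) + 16343 = (16069 - 54) + 16343 = 16015 + 16343 = 32358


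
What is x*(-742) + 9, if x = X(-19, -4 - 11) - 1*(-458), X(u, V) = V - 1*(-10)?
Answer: -336117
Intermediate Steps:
X(u, V) = 10 + V (X(u, V) = V + 10 = 10 + V)
x = 453 (x = (10 + (-4 - 11)) - 1*(-458) = (10 - 15) + 458 = -5 + 458 = 453)
x*(-742) + 9 = 453*(-742) + 9 = -336126 + 9 = -336117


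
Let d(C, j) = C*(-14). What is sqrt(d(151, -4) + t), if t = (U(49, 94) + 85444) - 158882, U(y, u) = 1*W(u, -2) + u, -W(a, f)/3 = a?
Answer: 2*I*sqrt(18935) ≈ 275.21*I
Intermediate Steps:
W(a, f) = -3*a
d(C, j) = -14*C
U(y, u) = -2*u (U(y, u) = 1*(-3*u) + u = -3*u + u = -2*u)
t = -73626 (t = (-2*94 + 85444) - 158882 = (-188 + 85444) - 158882 = 85256 - 158882 = -73626)
sqrt(d(151, -4) + t) = sqrt(-14*151 - 73626) = sqrt(-2114 - 73626) = sqrt(-75740) = 2*I*sqrt(18935)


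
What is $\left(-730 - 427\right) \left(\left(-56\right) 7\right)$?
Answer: $453544$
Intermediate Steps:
$\left(-730 - 427\right) \left(\left(-56\right) 7\right) = \left(-730 - 427\right) \left(-392\right) = \left(-1157\right) \left(-392\right) = 453544$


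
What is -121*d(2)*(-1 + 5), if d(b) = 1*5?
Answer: -2420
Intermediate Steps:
d(b) = 5
-121*d(2)*(-1 + 5) = -605*(-1 + 5) = -605*4 = -121*20 = -2420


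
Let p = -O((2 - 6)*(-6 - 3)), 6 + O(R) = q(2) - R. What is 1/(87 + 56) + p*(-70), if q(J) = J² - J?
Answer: -400399/143 ≈ -2800.0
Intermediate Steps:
O(R) = -4 - R (O(R) = -6 + (2*(-1 + 2) - R) = -6 + (2*1 - R) = -6 + (2 - R) = -4 - R)
p = 40 (p = -(-4 - (2 - 6)*(-6 - 3)) = -(-4 - (-4)*(-9)) = -(-4 - 1*36) = -(-4 - 36) = -1*(-40) = 40)
1/(87 + 56) + p*(-70) = 1/(87 + 56) + 40*(-70) = 1/143 - 2800 = -400399/143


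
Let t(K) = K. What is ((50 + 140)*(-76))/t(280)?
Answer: -361/7 ≈ -51.571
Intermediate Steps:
((50 + 140)*(-76))/t(280) = ((50 + 140)*(-76))/280 = (190*(-76))*(1/280) = -14440*1/280 = -361/7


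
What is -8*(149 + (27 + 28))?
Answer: -1632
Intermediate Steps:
-8*(149 + (27 + 28)) = -8*(149 + 55) = -8*204 = -1632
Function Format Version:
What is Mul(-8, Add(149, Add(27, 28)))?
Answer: -1632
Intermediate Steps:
Mul(-8, Add(149, Add(27, 28))) = Mul(-8, Add(149, 55)) = Mul(-8, 204) = -1632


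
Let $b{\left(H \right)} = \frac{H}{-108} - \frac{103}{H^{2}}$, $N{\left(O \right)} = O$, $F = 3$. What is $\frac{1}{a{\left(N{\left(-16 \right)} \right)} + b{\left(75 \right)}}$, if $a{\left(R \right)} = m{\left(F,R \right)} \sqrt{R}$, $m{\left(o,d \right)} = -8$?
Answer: $- \frac{360832500}{518657185369} + \frac{16200000000 i}{518657185369} \approx -0.00069571 + 0.031235 i$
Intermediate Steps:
$a{\left(R \right)} = - 8 \sqrt{R}$
$b{\left(H \right)} = - \frac{103}{H^{2}} - \frac{H}{108}$ ($b{\left(H \right)} = H \left(- \frac{1}{108}\right) - \frac{103}{H^{2}} = - \frac{H}{108} - \frac{103}{H^{2}} = - \frac{103}{H^{2}} - \frac{H}{108}$)
$\frac{1}{a{\left(N{\left(-16 \right)} \right)} + b{\left(75 \right)}} = \frac{1}{- 8 \sqrt{-16} - \left(\frac{25}{36} + \frac{103}{5625}\right)} = \frac{1}{- 8 \cdot 4 i - \frac{16037}{22500}} = \frac{1}{- 32 i - \frac{16037}{22500}} = \frac{1}{- \frac{16037}{22500} - 32 i} = \frac{506250000 \left(- \frac{16037}{22500} + 32 i\right)}{518657185369}$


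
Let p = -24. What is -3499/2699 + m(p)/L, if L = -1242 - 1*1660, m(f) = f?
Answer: -5044661/3916249 ≈ -1.2881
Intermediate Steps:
L = -2902 (L = -1242 - 1660 = -2902)
-3499/2699 + m(p)/L = -3499/2699 - 24/(-2902) = -3499*1/2699 - 24*(-1/2902) = -3499/2699 + 12/1451 = -5044661/3916249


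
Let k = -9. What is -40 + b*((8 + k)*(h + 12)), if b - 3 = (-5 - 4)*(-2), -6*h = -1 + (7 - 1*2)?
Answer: -278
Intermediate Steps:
h = -2/3 (h = -(-1 + (7 - 1*2))/6 = -(-1 + (7 - 2))/6 = -(-1 + 5)/6 = -1/6*4 = -2/3 ≈ -0.66667)
b = 21 (b = 3 + (-5 - 4)*(-2) = 3 - 9*(-2) = 3 + 18 = 21)
-40 + b*((8 + k)*(h + 12)) = -40 + 21*((8 - 9)*(-2/3 + 12)) = -40 + 21*(-1*34/3) = -40 + 21*(-34/3) = -40 - 238 = -278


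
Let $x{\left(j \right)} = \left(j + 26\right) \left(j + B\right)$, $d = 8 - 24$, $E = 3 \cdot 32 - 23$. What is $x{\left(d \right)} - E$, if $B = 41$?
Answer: $177$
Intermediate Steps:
$E = 73$ ($E = 96 - 23 = 73$)
$d = -16$ ($d = 8 - 24 = -16$)
$x{\left(j \right)} = \left(26 + j\right) \left(41 + j\right)$ ($x{\left(j \right)} = \left(j + 26\right) \left(j + 41\right) = \left(26 + j\right) \left(41 + j\right)$)
$x{\left(d \right)} - E = \left(1066 + \left(-16\right)^{2} + 67 \left(-16\right)\right) - 73 = \left(1066 + 256 - 1072\right) - 73 = 250 - 73 = 177$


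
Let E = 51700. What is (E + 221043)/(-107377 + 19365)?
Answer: -272743/88012 ≈ -3.0989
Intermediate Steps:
(E + 221043)/(-107377 + 19365) = (51700 + 221043)/(-107377 + 19365) = 272743/(-88012) = 272743*(-1/88012) = -272743/88012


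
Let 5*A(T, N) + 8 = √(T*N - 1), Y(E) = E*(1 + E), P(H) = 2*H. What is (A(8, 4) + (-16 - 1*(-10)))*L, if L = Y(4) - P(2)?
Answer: -608/5 + 16*√31/5 ≈ -103.78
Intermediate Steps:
A(T, N) = -8/5 + √(-1 + N*T)/5 (A(T, N) = -8/5 + √(T*N - 1)/5 = -8/5 + √(N*T - 1)/5 = -8/5 + √(-1 + N*T)/5)
L = 16 (L = 4*(1 + 4) - 2*2 = 4*5 - 1*4 = 20 - 4 = 16)
(A(8, 4) + (-16 - 1*(-10)))*L = ((-8/5 + √(-1 + 4*8)/5) + (-16 - 1*(-10)))*16 = ((-8/5 + √(-1 + 32)/5) + (-16 + 10))*16 = ((-8/5 + √31/5) - 6)*16 = (-38/5 + √31/5)*16 = -608/5 + 16*√31/5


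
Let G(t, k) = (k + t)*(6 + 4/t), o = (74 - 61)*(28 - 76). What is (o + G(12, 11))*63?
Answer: -30135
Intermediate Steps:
o = -624 (o = 13*(-48) = -624)
G(t, k) = (6 + 4/t)*(k + t)
(o + G(12, 11))*63 = (-624 + (4 + 6*11 + 6*12 + 4*11/12))*63 = (-624 + (4 + 66 + 72 + 4*11*(1/12)))*63 = (-624 + (4 + 66 + 72 + 11/3))*63 = (-624 + 437/3)*63 = -1435/3*63 = -30135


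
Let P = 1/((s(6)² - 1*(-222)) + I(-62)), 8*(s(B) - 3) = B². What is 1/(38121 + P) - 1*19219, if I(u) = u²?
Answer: -12080624671398/628577173 ≈ -19219.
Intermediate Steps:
s(B) = 3 + B²/8
P = 4/16489 (P = 1/(((3 + (⅛)*6²)² - 1*(-222)) + (-62)²) = 1/(((3 + (⅛)*36)² + 222) + 3844) = 1/(((3 + 9/2)² + 222) + 3844) = 1/(((15/2)² + 222) + 3844) = 1/((225/4 + 222) + 3844) = 1/(1113/4 + 3844) = 1/(16489/4) = 4/16489 ≈ 0.00024259)
1/(38121 + P) - 1*19219 = 1/(38121 + 4/16489) - 1*19219 = 1/(628577173/16489) - 19219 = 16489/628577173 - 19219 = -12080624671398/628577173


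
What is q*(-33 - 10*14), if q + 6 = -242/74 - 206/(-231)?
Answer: 12388703/8547 ≈ 1449.5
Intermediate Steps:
q = -71611/8547 (q = -6 + (-242/74 - 206/(-231)) = -6 + (-242*1/74 - 206*(-1/231)) = -6 + (-121/37 + 206/231) = -6 - 20329/8547 = -71611/8547 ≈ -8.3785)
q*(-33 - 10*14) = -71611*(-33 - 10*14)/8547 = -71611*(-33 - 140)/8547 = -71611/8547*(-173) = 12388703/8547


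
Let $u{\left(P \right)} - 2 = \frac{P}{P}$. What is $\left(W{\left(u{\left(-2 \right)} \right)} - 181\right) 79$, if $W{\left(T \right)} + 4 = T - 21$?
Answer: $-16037$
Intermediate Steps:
$u{\left(P \right)} = 3$ ($u{\left(P \right)} = 2 + \frac{P}{P} = 2 + 1 = 3$)
$W{\left(T \right)} = -25 + T$ ($W{\left(T \right)} = -4 + \left(T - 21\right) = -4 + \left(-21 + T\right) = -25 + T$)
$\left(W{\left(u{\left(-2 \right)} \right)} - 181\right) 79 = \left(\left(-25 + 3\right) - 181\right) 79 = \left(-22 - 181\right) 79 = \left(-203\right) 79 = -16037$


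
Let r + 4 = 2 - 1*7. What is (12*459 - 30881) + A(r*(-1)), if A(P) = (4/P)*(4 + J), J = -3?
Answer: -228353/9 ≈ -25373.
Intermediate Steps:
r = -9 (r = -4 + (2 - 1*7) = -4 + (2 - 7) = -4 - 5 = -9)
A(P) = 4/P (A(P) = (4/P)*(4 - 3) = (4/P)*1 = 4/P)
(12*459 - 30881) + A(r*(-1)) = (12*459 - 30881) + 4/((-9*(-1))) = (5508 - 30881) + 4/9 = -25373 + 4*(⅑) = -25373 + 4/9 = -228353/9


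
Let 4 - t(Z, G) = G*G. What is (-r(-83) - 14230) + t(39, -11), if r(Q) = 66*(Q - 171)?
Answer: 2417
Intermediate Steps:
r(Q) = -11286 + 66*Q (r(Q) = 66*(-171 + Q) = -11286 + 66*Q)
t(Z, G) = 4 - G² (t(Z, G) = 4 - G*G = 4 - G²)
(-r(-83) - 14230) + t(39, -11) = (-(-11286 + 66*(-83)) - 14230) + (4 - 1*(-11)²) = (-(-11286 - 5478) - 14230) + (4 - 1*121) = (-1*(-16764) - 14230) + (4 - 121) = (16764 - 14230) - 117 = 2534 - 117 = 2417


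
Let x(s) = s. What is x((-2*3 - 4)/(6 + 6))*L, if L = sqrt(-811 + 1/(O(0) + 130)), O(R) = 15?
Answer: -I*sqrt(1894570)/58 ≈ -23.732*I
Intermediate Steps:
L = 3*I*sqrt(1894570)/145 (L = sqrt(-811 + 1/(15 + 130)) = sqrt(-811 + 1/145) = sqrt(-117594/145) = 3*I*sqrt(1894570)/145 ≈ 28.478*I)
x((-2*3 - 4)/(6 + 6))*L = ((-2*3 - 4)/(6 + 6))*(3*I*sqrt(1894570)/145) = ((-6 - 4)/12)*(3*I*sqrt(1894570)/145) = (-10*1/12)*(3*I*sqrt(1894570)/145) = -I*sqrt(1894570)/58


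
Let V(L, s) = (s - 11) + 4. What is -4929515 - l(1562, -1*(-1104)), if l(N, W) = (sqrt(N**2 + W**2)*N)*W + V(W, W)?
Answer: -4930612 - 3448896*sqrt(914665) ≈ -3.3034e+9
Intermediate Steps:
V(L, s) = -7 + s (V(L, s) = (-11 + s) + 4 = -7 + s)
l(N, W) = -7 + W + N*W*sqrt(N**2 + W**2) (l(N, W) = (sqrt(N**2 + W**2)*N)*W + (-7 + W) = (N*sqrt(N**2 + W**2))*W + (-7 + W) = N*W*sqrt(N**2 + W**2) + (-7 + W) = -7 + W + N*W*sqrt(N**2 + W**2))
-4929515 - l(1562, -1*(-1104)) = -4929515 - (-7 - 1*(-1104) + 1562*(-1*(-1104))*sqrt(1562**2 + (-1*(-1104))**2)) = -4929515 - (-7 + 1104 + 1562*1104*sqrt(2439844 + 1104**2)) = -4929515 - (-7 + 1104 + 1562*1104*sqrt(2439844 + 1218816)) = -4929515 - (-7 + 1104 + 1562*1104*sqrt(3658660)) = -4929515 - (-7 + 1104 + 1562*1104*(2*sqrt(914665))) = -4929515 - (-7 + 1104 + 3448896*sqrt(914665)) = -4929515 - (1097 + 3448896*sqrt(914665)) = -4929515 + (-1097 - 3448896*sqrt(914665)) = -4930612 - 3448896*sqrt(914665)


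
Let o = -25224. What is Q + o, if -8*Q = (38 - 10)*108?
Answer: -25602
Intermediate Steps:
Q = -378 (Q = -(38 - 10)*108/8 = -7*108/2 = -⅛*3024 = -378)
Q + o = -378 - 25224 = -25602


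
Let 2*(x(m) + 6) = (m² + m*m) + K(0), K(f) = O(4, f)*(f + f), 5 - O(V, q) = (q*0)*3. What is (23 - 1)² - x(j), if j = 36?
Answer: -806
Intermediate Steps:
O(V, q) = 5 (O(V, q) = 5 - q*0*3 = 5 - 0*3 = 5 - 1*0 = 5 + 0 = 5)
K(f) = 10*f (K(f) = 5*(f + f) = 5*(2*f) = 10*f)
x(m) = -6 + m² (x(m) = -6 + ((m² + m*m) + 10*0)/2 = -6 + ((m² + m²) + 0)/2 = -6 + (2*m² + 0)/2 = -6 + (2*m²)/2 = -6 + m²)
(23 - 1)² - x(j) = (23 - 1)² - (-6 + 36²) = 22² - (-6 + 1296) = 484 - 1*1290 = 484 - 1290 = -806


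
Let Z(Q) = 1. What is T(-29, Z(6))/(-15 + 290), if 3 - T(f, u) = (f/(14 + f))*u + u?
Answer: 1/4125 ≈ 0.00024242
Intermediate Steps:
T(f, u) = 3 - u - f*u/(14 + f) (T(f, u) = 3 - ((f/(14 + f))*u + u) = 3 - (f*u/(14 + f) + u) = 3 - (u + f*u/(14 + f)) = 3 + (-u - f*u/(14 + f)) = 3 - u - f*u/(14 + f))
T(-29, Z(6))/(-15 + 290) = ((42 - 14*1 + 3*(-29) - 2*(-29)*1)/(14 - 29))/(-15 + 290) = ((42 - 14 - 87 + 58)/(-15))/275 = -1/15*(-1)*(1/275) = (1/15)*(1/275) = 1/4125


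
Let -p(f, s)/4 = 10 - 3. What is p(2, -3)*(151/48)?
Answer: -1057/12 ≈ -88.083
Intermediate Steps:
p(f, s) = -28 (p(f, s) = -4*(10 - 3) = -4*7 = -28)
p(2, -3)*(151/48) = -4228/48 = -28*151/48 = -1057/12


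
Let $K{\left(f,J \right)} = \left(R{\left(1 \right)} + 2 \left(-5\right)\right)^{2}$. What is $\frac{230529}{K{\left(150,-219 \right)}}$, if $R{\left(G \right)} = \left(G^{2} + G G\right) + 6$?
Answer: $\frac{230529}{4} \approx 57632.0$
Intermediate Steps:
$R{\left(G \right)} = 6 + 2 G^{2}$ ($R{\left(G \right)} = \left(G^{2} + G^{2}\right) + 6 = 2 G^{2} + 6 = 6 + 2 G^{2}$)
$K{\left(f,J \right)} = 4$ ($K{\left(f,J \right)} = \left(\left(6 + 2 \cdot 1^{2}\right) + 2 \left(-5\right)\right)^{2} = \left(\left(6 + 2 \cdot 1\right) - 10\right)^{2} = \left(\left(6 + 2\right) - 10\right)^{2} = \left(8 - 10\right)^{2} = \left(-2\right)^{2} = 4$)
$\frac{230529}{K{\left(150,-219 \right)}} = \frac{230529}{4}$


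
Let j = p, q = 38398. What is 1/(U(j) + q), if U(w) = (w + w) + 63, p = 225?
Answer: 1/38911 ≈ 2.5700e-5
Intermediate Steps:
j = 225
U(w) = 63 + 2*w (U(w) = 2*w + 63 = 63 + 2*w)
1/(U(j) + q) = 1/((63 + 2*225) + 38398) = 1/((63 + 450) + 38398) = 1/(513 + 38398) = 1/38911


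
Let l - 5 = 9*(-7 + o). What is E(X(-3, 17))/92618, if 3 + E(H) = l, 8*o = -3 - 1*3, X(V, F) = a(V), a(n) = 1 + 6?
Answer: -271/370472 ≈ -0.00073150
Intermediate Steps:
a(n) = 7
X(V, F) = 7
o = -¾ (o = (-3 - 1*3)/8 = (-3 - 3)/8 = (⅛)*(-6) = -¾ ≈ -0.75000)
l = -259/4 (l = 5 + 9*(-7 - ¾) = 5 + 9*(-31/4) = 5 - 279/4 = -259/4 ≈ -64.750)
E(H) = -271/4 (E(H) = -3 - 259/4 = -271/4)
E(X(-3, 17))/92618 = -271/4/92618 = -271/4*1/92618 = -271/370472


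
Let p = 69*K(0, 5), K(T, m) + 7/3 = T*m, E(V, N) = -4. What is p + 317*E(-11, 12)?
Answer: -1429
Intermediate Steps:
K(T, m) = -7/3 + T*m
p = -161 (p = 69*(-7/3 + 0*5) = 69*(-7/3 + 0) = 69*(-7/3) = -161)
p + 317*E(-11, 12) = -161 + 317*(-4) = -161 - 1268 = -1429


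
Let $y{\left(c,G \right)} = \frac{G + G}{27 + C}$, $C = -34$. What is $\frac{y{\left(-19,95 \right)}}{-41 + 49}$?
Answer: $- \frac{95}{28} \approx -3.3929$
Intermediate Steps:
$y{\left(c,G \right)} = - \frac{2 G}{7}$ ($y{\left(c,G \right)} = \frac{G + G}{27 - 34} = \frac{2 G}{-7} = 2 G \left(- \frac{1}{7}\right) = - \frac{2 G}{7}$)
$\frac{y{\left(-19,95 \right)}}{-41 + 49} = \frac{\left(- \frac{2}{7}\right) 95}{-41 + 49} = - \frac{190}{7 \cdot 8} = \left(- \frac{190}{7}\right) \frac{1}{8} = - \frac{95}{28}$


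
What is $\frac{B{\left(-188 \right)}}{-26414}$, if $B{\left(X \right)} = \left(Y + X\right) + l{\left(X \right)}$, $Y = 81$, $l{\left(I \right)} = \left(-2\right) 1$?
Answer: $\frac{109}{26414} \approx 0.0041266$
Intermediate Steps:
$l{\left(I \right)} = -2$
$B{\left(X \right)} = 79 + X$ ($B{\left(X \right)} = \left(81 + X\right) - 2 = 79 + X$)
$\frac{B{\left(-188 \right)}}{-26414} = \frac{79 - 188}{-26414} = \left(-109\right) \left(- \frac{1}{26414}\right) = \frac{109}{26414}$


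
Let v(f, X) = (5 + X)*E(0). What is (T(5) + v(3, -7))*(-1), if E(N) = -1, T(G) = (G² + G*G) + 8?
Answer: -60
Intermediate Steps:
T(G) = 8 + 2*G² (T(G) = (G² + G²) + 8 = 2*G² + 8 = 8 + 2*G²)
v(f, X) = -5 - X (v(f, X) = (5 + X)*(-1) = -5 - X)
(T(5) + v(3, -7))*(-1) = ((8 + 2*5²) + (-5 - 1*(-7)))*(-1) = ((8 + 2*25) + (-5 + 7))*(-1) = ((8 + 50) + 2)*(-1) = (58 + 2)*(-1) = 60*(-1) = -60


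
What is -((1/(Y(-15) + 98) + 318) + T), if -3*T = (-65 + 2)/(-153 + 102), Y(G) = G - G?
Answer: -529119/1666 ≈ -317.60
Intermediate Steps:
Y(G) = 0
T = -7/17 (T = -(-65 + 2)/(3*(-153 + 102)) = -(-21)/(-51) = -(-21)*(-1)/51 = -1/3*21/17 = -7/17 ≈ -0.41176)
-((1/(Y(-15) + 98) + 318) + T) = -((1/(0 + 98) + 318) - 7/17) = -((1/98 + 318) - 7/17) = -(31165/98 - 7/17) = -1*529119/1666 = -529119/1666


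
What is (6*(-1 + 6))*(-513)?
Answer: -15390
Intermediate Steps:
(6*(-1 + 6))*(-513) = (6*5)*(-513) = 30*(-513) = -15390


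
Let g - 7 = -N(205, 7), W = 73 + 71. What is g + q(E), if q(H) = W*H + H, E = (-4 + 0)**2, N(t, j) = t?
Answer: 2122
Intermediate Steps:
E = 16 (E = (-4)**2 = 16)
W = 144
g = -198 (g = 7 - 1*205 = 7 - 205 = -198)
q(H) = 145*H (q(H) = 144*H + H = 145*H)
g + q(E) = -198 + 145*16 = -198 + 2320 = 2122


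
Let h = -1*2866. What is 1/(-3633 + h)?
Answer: -1/6499 ≈ -0.00015387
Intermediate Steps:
h = -2866
1/(-3633 + h) = 1/(-3633 - 2866) = 1/(-6499) = -1/6499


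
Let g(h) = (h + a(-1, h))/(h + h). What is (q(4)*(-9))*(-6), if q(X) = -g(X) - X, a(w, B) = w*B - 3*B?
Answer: -135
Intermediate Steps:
a(w, B) = -3*B + B*w (a(w, B) = B*w - 3*B = -3*B + B*w)
g(h) = -3/2 (g(h) = (h + h*(-3 - 1))/(h + h) = (h + h*(-4))/((2*h)) = (h - 4*h)*(1/(2*h)) = (-3*h)*(1/(2*h)) = -3/2)
q(X) = 3/2 - X (q(X) = -1*(-3/2) - X = 3/2 - X)
(q(4)*(-9))*(-6) = ((3/2 - 1*4)*(-9))*(-6) = ((3/2 - 4)*(-9))*(-6) = -5/2*(-9)*(-6) = (45/2)*(-6) = -135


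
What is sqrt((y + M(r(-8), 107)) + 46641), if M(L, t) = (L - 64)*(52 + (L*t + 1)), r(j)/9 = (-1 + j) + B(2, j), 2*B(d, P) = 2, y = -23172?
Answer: sqrt(1064005) ≈ 1031.5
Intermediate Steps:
B(d, P) = 1 (B(d, P) = (1/2)*2 = 1)
r(j) = 9*j (r(j) = 9*((-1 + j) + 1) = 9*j)
M(L, t) = (-64 + L)*(53 + L*t) (M(L, t) = (-64 + L)*(52 + (1 + L*t)) = (-64 + L)*(53 + L*t))
sqrt((y + M(r(-8), 107)) + 46641) = sqrt((-23172 + (-3392 + 53*(9*(-8)) + 107*(9*(-8))**2 - 64*9*(-8)*107)) + 46641) = sqrt((-23172 + (-3392 + 53*(-72) + 107*(-72)**2 - 64*(-72)*107)) + 46641) = sqrt((-23172 + (-3392 - 3816 + 107*5184 + 493056)) + 46641) = sqrt((-23172 + (-3392 - 3816 + 554688 + 493056)) + 46641) = sqrt((-23172 + 1040536) + 46641) = sqrt(1017364 + 46641) = sqrt(1064005)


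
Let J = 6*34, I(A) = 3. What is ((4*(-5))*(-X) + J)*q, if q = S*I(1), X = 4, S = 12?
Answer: 10224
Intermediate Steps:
J = 204
q = 36 (q = 12*3 = 36)
((4*(-5))*(-X) + J)*q = ((4*(-5))*(-1*4) + 204)*36 = (-20*(-4) + 204)*36 = (80 + 204)*36 = 284*36 = 10224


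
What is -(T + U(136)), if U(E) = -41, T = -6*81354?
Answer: 488165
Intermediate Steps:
T = -488124
-(T + U(136)) = -(-488124 - 41) = -1*(-488165) = 488165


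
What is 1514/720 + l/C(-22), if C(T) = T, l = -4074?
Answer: 741647/3960 ≈ 187.28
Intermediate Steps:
1514/720 + l/C(-22) = 1514/720 - 4074/(-22) = 1514*(1/720) - 4074*(-1/22) = 757/360 + 2037/11 = 741647/3960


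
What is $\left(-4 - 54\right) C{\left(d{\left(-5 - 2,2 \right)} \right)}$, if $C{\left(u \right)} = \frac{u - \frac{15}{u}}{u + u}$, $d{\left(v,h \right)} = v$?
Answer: $- \frac{986}{49} \approx -20.122$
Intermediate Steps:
$C{\left(u \right)} = \frac{u - \frac{15}{u}}{2 u}$
$\left(-4 - 54\right) C{\left(d{\left(-5 - 2,2 \right)} \right)} = \left(-4 - 54\right) \frac{-15 + \left(-5 - 2\right)^{2}}{2 \left(-5 - 2\right)^{2}} = \left(-4 - 54\right) \frac{-15 + \left(-7\right)^{2}}{2 \cdot 49} = - 58 \cdot \frac{1}{2} \cdot \frac{1}{49} \left(-15 + 49\right) = - 58 \cdot \frac{1}{2} \cdot \frac{1}{49} \cdot 34 = \left(-58\right) \frac{17}{49} = - \frac{986}{49}$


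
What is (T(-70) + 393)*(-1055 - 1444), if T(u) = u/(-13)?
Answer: -12942321/13 ≈ -9.9556e+5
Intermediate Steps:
T(u) = -u/13 (T(u) = u*(-1/13) = -u/13)
(T(-70) + 393)*(-1055 - 1444) = (-1/13*(-70) + 393)*(-1055 - 1444) = (70/13 + 393)*(-2499) = (5179/13)*(-2499) = -12942321/13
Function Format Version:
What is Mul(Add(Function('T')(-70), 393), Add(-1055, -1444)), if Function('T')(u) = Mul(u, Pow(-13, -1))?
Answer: Rational(-12942321, 13) ≈ -9.9556e+5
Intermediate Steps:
Function('T')(u) = Mul(Rational(-1, 13), u) (Function('T')(u) = Mul(u, Rational(-1, 13)) = Mul(Rational(-1, 13), u))
Mul(Add(Function('T')(-70), 393), Add(-1055, -1444)) = Mul(Add(Mul(Rational(-1, 13), -70), 393), Add(-1055, -1444)) = Mul(Add(Rational(70, 13), 393), -2499) = Mul(Rational(5179, 13), -2499) = Rational(-12942321, 13)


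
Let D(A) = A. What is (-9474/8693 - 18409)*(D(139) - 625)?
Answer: 77778910746/8693 ≈ 8.9473e+6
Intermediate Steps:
(-9474/8693 - 18409)*(D(139) - 625) = (-9474/8693 - 18409)*(139 - 625) = (-9474*1/8693 - 18409)*(-486) = (-9474/8693 - 18409)*(-486) = -160038911/8693*(-486) = 77778910746/8693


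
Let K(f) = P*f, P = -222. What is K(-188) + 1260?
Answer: 42996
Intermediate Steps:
K(f) = -222*f
K(-188) + 1260 = -222*(-188) + 1260 = 41736 + 1260 = 42996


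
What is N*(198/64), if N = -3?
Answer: -297/32 ≈ -9.2813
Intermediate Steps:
N*(198/64) = -594/64 = -3*99/32 = -297/32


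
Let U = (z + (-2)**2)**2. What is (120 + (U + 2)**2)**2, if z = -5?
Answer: 16641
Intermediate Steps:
U = 1 (U = (-5 + (-2)**2)**2 = (-5 + 4)**2 = (-1)**2 = 1)
(120 + (U + 2)**2)**2 = (120 + (1 + 2)**2)**2 = (120 + 3**2)**2 = (120 + 9)**2 = 129**2 = 16641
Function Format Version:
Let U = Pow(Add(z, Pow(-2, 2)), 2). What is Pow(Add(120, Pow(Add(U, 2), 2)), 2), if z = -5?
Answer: 16641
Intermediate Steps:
U = 1 (U = Pow(Add(-5, Pow(-2, 2)), 2) = Pow(Add(-5, 4), 2) = Pow(-1, 2) = 1)
Pow(Add(120, Pow(Add(U, 2), 2)), 2) = Pow(Add(120, Pow(Add(1, 2), 2)), 2) = Pow(Add(120, Pow(3, 2)), 2) = Pow(Add(120, 9), 2) = Pow(129, 2) = 16641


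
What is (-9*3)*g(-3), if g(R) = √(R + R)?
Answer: -27*I*√6 ≈ -66.136*I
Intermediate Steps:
g(R) = √2*√R (g(R) = √(2*R) = √2*√R)
(-9*3)*g(-3) = (-9*3)*(√2*√(-3)) = -27*√2*I*√3 = -27*I*√6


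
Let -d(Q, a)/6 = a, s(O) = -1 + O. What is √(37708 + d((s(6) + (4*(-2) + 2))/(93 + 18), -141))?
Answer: √38554 ≈ 196.35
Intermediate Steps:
d(Q, a) = -6*a
√(37708 + d((s(6) + (4*(-2) + 2))/(93 + 18), -141)) = √(37708 - 6*(-141)) = √(37708 + 846) = √38554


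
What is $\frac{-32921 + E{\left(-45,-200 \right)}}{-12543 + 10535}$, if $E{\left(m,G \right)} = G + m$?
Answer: $\frac{16583}{1004} \approx 16.517$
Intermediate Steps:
$\frac{-32921 + E{\left(-45,-200 \right)}}{-12543 + 10535} = \frac{-32921 - 245}{-12543 + 10535} = \frac{-32921 - 245}{-2008} = \left(-33166\right) \left(- \frac{1}{2008}\right) = \frac{16583}{1004}$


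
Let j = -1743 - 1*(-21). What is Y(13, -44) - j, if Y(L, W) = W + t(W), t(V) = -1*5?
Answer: 1673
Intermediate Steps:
t(V) = -5
Y(L, W) = -5 + W (Y(L, W) = W - 5 = -5 + W)
j = -1722 (j = -1743 + 21 = -1722)
Y(13, -44) - j = (-5 - 44) - 1*(-1722) = -49 + 1722 = 1673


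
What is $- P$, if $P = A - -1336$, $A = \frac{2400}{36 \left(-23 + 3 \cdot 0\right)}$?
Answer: $- \frac{91984}{69} \approx -1333.1$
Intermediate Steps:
$A = - \frac{200}{69}$ ($A = \frac{2400}{36 \left(-23 + 0\right)} = \frac{2400}{36 \left(-23\right)} = \frac{2400}{-828} = 2400 \left(- \frac{1}{828}\right) = - \frac{200}{69} \approx -2.8986$)
$P = \frac{91984}{69}$ ($P = - \frac{200}{69} - -1336 = - \frac{200}{69} + 1336 = \frac{91984}{69} \approx 1333.1$)
$- P = \left(-1\right) \frac{91984}{69} = - \frac{91984}{69}$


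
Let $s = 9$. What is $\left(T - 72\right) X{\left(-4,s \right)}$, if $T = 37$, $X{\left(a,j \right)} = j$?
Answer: $-315$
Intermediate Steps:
$\left(T - 72\right) X{\left(-4,s \right)} = \left(37 - 72\right) 9 = \left(-35\right) 9 = -315$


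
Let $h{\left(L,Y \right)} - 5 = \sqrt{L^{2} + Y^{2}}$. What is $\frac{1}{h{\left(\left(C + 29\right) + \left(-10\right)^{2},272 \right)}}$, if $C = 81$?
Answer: $- \frac{5}{118059} + \frac{2 \sqrt{29521}}{118059} \approx 0.0028683$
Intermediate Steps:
$h{\left(L,Y \right)} = 5 + \sqrt{L^{2} + Y^{2}}$
$\frac{1}{h{\left(\left(C + 29\right) + \left(-10\right)^{2},272 \right)}} = \frac{1}{5 + \sqrt{\left(\left(81 + 29\right) + \left(-10\right)^{2}\right)^{2} + 272^{2}}} = \frac{1}{5 + \sqrt{\left(110 + 100\right)^{2} + 73984}} = \frac{1}{5 + \sqrt{210^{2} + 73984}} = \frac{1}{5 + \sqrt{44100 + 73984}} = \frac{1}{5 + \sqrt{118084}} = \frac{1}{5 + 2 \sqrt{29521}}$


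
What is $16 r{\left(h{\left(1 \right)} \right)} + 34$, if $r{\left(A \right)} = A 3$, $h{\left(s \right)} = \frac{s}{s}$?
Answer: $82$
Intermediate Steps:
$h{\left(s \right)} = 1$
$r{\left(A \right)} = 3 A$
$16 r{\left(h{\left(1 \right)} \right)} + 34 = 16 \cdot 3 \cdot 1 + 34 = 16 \cdot 3 + 34 = 48 + 34 = 82$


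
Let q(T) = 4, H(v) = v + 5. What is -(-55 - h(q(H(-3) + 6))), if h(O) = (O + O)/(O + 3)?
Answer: 393/7 ≈ 56.143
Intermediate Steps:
H(v) = 5 + v
h(O) = 2*O/(3 + O) (h(O) = (2*O)/(3 + O) = 2*O/(3 + O))
-(-55 - h(q(H(-3) + 6))) = -(-55 - 2*4/(3 + 4)) = -(-55 - 2*4/7) = -(-55 - 1*8/7) = -(-55 - 8/7) = -1*(-393/7) = 393/7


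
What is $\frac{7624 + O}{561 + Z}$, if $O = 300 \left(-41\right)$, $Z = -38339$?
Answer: $\frac{2338}{18889} \approx 0.12378$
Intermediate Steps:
$O = -12300$
$\frac{7624 + O}{561 + Z} = \frac{7624 - 12300}{561 - 38339} = - \frac{4676}{-37778} = \left(-4676\right) \left(- \frac{1}{37778}\right) = \frac{2338}{18889}$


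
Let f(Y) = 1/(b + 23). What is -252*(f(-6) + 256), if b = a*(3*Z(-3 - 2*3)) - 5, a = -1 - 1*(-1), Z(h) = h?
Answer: -64526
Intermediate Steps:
a = 0 (a = -1 + 1 = 0)
b = -5 (b = 0*(3*(-3 - 2*3)) - 5 = 0*(3*(-3 - 6)) - 5 = 0*(3*(-9)) - 5 = 0*(-27) - 5 = 0 - 5 = -5)
f(Y) = 1/18 (f(Y) = 1/(-5 + 23) = 1/18)
-252*(f(-6) + 256) = -252*(1/18 + 256) = -252*4609/18 = -64526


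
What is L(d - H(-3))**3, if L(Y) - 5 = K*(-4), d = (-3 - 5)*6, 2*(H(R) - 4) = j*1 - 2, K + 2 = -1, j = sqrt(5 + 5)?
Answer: 4913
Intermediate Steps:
j = sqrt(10) ≈ 3.1623
K = -3 (K = -2 - 1 = -3)
H(R) = 3 + sqrt(10)/2 (H(R) = 4 + (sqrt(10)*1 - 2)/2 = 4 + (sqrt(10) - 2)/2 = 4 + (-2 + sqrt(10))/2 = 4 + (-1 + sqrt(10)/2) = 3 + sqrt(10)/2)
d = -48 (d = -8*6 = -48)
L(Y) = 17 (L(Y) = 5 - 3*(-4) = 5 + 12 = 17)
L(d - H(-3))**3 = 17**3 = 4913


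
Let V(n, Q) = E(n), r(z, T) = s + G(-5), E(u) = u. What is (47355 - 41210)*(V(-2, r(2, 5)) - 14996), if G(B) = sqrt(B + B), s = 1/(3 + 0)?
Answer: -92162710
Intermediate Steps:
s = 1/3 ≈ 0.33333
G(B) = sqrt(2)*sqrt(B) (G(B) = sqrt(2*B) = sqrt(2)*sqrt(B))
r(z, T) = 1/3 + I*sqrt(10) (r(z, T) = 1/3 + sqrt(2)*sqrt(-5) = 1/3 + sqrt(2)*(I*sqrt(5)) = 1/3 + I*sqrt(10))
V(n, Q) = n
(47355 - 41210)*(V(-2, r(2, 5)) - 14996) = (47355 - 41210)*(-2 - 14996) = 6145*(-14998) = -92162710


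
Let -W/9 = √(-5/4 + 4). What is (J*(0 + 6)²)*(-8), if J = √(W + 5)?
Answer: -144*√(20 - 18*√11) ≈ -907.31*I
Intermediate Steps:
W = -9*√11/2 (W = -9*√(-5/4 + 4) = -9*√11/2 ≈ -14.925)
J = √(5 - 9*√11/2) (J = √(-9*√11/2 + 5) = √(5 - 9*√11/2) ≈ 3.1504*I)
(J*(0 + 6)²)*(-8) = ((√(20 - 18*√11)/2)*(0 + 6)²)*(-8) = ((√(20 - 18*√11)/2)*6²)*(-8) = ((√(20 - 18*√11)/2)*36)*(-8) = (18*√(20 - 18*√11))*(-8) = -144*√(20 - 18*√11)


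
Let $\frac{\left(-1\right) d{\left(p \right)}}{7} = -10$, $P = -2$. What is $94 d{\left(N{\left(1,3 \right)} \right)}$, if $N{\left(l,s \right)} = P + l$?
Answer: $6580$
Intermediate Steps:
$N{\left(l,s \right)} = -2 + l$
$d{\left(p \right)} = 70$ ($d{\left(p \right)} = \left(-7\right) \left(-10\right) = 70$)
$94 d{\left(N{\left(1,3 \right)} \right)} = 94 \cdot 70 = 6580$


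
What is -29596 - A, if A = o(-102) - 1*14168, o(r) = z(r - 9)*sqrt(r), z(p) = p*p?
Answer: -15428 - 12321*I*sqrt(102) ≈ -15428.0 - 1.2444e+5*I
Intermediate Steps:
z(p) = p**2
o(r) = sqrt(r)*(-9 + r)**2 (o(r) = (r - 9)**2*sqrt(r) = (-9 + r)**2*sqrt(r) = sqrt(r)*(-9 + r)**2)
A = -14168 + 12321*I*sqrt(102) (A = sqrt(-102)*(-9 - 102)**2 - 1*14168 = (I*sqrt(102))*(-111)**2 - 14168 = (I*sqrt(102))*12321 - 14168 = 12321*I*sqrt(102) - 14168 = -14168 + 12321*I*sqrt(102) ≈ -14168.0 + 1.2444e+5*I)
-29596 - A = -29596 - (-14168 + 12321*I*sqrt(102)) = -29596 + (14168 - 12321*I*sqrt(102)) = -15428 - 12321*I*sqrt(102)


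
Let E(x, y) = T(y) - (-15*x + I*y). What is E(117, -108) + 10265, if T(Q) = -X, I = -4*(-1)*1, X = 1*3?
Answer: 12449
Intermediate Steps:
X = 3
I = 4 (I = 4*1 = 4)
T(Q) = -3 (T(Q) = -1*3 = -3)
E(x, y) = -3 - 4*y + 15*x (E(x, y) = -3 - (-15*x + 4*y) = -3 + (-4*y + 15*x) = -3 - 4*y + 15*x)
E(117, -108) + 10265 = (-3 - 4*(-108) + 15*117) + 10265 = (-3 + 432 + 1755) + 10265 = 2184 + 10265 = 12449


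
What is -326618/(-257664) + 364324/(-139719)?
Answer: -8039739799/6000092736 ≈ -1.3399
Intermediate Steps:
-326618/(-257664) + 364324/(-139719) = -326618*(-1/257664) + 364324*(-1/139719) = 163309/128832 - 364324/139719 = -8039739799/6000092736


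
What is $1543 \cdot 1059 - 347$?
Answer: $1633690$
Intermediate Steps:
$1543 \cdot 1059 - 347 = 1634037 - 347 = 1633690$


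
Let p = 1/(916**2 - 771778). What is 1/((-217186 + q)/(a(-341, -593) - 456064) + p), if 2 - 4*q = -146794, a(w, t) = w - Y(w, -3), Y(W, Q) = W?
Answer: 15341536896/6071630225 ≈ 2.5268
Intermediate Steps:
a(w, t) = 0 (a(w, t) = w - w = 0)
q = 36699 (q = 1/2 - 1/4*(-146794) = 1/2 + 73397/2 = 36699)
p = 1/67278 (p = 1/(839056 - 771778) = 1/67278 ≈ 1.4864e-5)
1/((-217186 + q)/(a(-341, -593) - 456064) + p) = 1/((-217186 + 36699)/(0 - 456064) + 1/67278) = 1/(-180487/(-456064) + 1/67278) = 1/(-180487*(-1/456064) + 1/67278) = 1/(180487/456064 + 1/67278) = 1/(6071630225/15341536896) = 15341536896/6071630225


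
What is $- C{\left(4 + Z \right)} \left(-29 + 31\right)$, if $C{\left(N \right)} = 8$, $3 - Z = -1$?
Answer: $-16$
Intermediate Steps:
$Z = 4$ ($Z = 3 - -1 = 3 + 1 = 4$)
$- C{\left(4 + Z \right)} \left(-29 + 31\right) = - 8 \left(-29 + 31\right) = - 8 \cdot 2 = \left(-1\right) 16 = -16$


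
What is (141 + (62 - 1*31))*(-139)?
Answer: -23908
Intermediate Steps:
(141 + (62 - 1*31))*(-139) = (141 + (62 - 31))*(-139) = (141 + 31)*(-139) = 172*(-139) = -23908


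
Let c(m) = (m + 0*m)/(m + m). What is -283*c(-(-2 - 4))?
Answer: -283/2 ≈ -141.50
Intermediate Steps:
c(m) = ½ (c(m) = (m + 0)/((2*m)) = m*(1/(2*m)) = ½)
-283*c(-(-2 - 4)) = -283*½ = -283/2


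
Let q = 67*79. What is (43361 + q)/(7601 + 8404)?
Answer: 16218/5335 ≈ 3.0399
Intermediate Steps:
q = 5293
(43361 + q)/(7601 + 8404) = (43361 + 5293)/(7601 + 8404) = 48654/16005 = 48654*(1/16005) = 16218/5335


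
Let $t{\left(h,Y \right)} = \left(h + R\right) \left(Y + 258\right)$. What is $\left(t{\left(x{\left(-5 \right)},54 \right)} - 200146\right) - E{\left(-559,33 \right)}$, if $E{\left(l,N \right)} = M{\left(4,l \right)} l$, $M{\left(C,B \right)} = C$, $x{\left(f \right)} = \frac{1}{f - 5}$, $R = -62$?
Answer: $- \frac{1086426}{5} \approx -2.1729 \cdot 10^{5}$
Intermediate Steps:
$x{\left(f \right)} = \frac{1}{-5 + f}$
$t{\left(h,Y \right)} = \left(-62 + h\right) \left(258 + Y\right)$ ($t{\left(h,Y \right)} = \left(h - 62\right) \left(Y + 258\right) = \left(-62 + h\right) \left(258 + Y\right)$)
$E{\left(l,N \right)} = 4 l$
$\left(t{\left(x{\left(-5 \right)},54 \right)} - 200146\right) - E{\left(-559,33 \right)} = \left(\left(-15996 - 3348 + \frac{258}{-5 - 5} + \frac{54}{-5 - 5}\right) - 200146\right) - 4 \left(-559\right) = \left(\left(-15996 - 3348 + \frac{258}{-10} + \frac{54}{-10}\right) - 200146\right) - -2236 = \left(\left(-15996 - 3348 + 258 \left(- \frac{1}{10}\right) + 54 \left(- \frac{1}{10}\right)\right) - 200146\right) + 2236 = \left(\left(-15996 - 3348 - \frac{129}{5} - \frac{27}{5}\right) - 200146\right) + 2236 = \left(- \frac{96876}{5} - 200146\right) + 2236 = - \frac{1097606}{5} + 2236 = - \frac{1086426}{5}$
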